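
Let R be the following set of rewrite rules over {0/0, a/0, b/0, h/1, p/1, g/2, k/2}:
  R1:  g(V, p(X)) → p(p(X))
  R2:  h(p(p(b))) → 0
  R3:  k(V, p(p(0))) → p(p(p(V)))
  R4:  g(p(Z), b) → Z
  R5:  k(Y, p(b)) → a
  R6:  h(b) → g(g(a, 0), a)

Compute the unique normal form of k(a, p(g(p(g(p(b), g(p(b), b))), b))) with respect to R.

1. k(a, p(g(p(g(p(b), g(p(b), b))), b)))  →  k(a, p(g(p(b), g(p(b), b))))   [R4 at 2.1]
2. k(a, p(g(p(b), g(p(b), b))))  →  k(a, p(g(p(b), b)))   [R4 at 2.1.2]
3. k(a, p(g(p(b), b)))  →  k(a, p(b))   [R4 at 2.1]
4. k(a, p(b))  →  a   [R5 at ε]

a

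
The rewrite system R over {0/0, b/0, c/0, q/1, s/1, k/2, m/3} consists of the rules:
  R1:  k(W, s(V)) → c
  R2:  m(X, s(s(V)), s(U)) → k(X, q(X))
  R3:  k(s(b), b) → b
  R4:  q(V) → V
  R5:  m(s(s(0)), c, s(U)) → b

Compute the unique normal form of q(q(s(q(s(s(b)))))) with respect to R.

s(s(s(b)))

1. q(q(s(q(s(s(b))))))  →  q(s(q(s(s(b)))))   [R4 at ε]
2. q(s(q(s(s(b)))))  →  s(q(s(s(b))))   [R4 at ε]
3. s(q(s(s(b))))  →  s(s(s(b)))   [R4 at 1]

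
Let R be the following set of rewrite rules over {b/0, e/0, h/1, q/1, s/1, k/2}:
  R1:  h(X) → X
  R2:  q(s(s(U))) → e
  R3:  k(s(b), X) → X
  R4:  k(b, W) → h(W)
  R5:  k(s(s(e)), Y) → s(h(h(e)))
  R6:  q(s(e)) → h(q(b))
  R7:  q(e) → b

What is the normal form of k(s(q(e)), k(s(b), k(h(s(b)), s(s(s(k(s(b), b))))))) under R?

1. k(s(q(e)), k(s(b), k(h(s(b)), s(s(s(k(s(b), b)))))))  →  k(s(b), k(s(b), k(h(s(b)), s(s(s(k(s(b), b)))))))   [R7 at 1.1]
2. k(s(b), k(s(b), k(h(s(b)), s(s(s(k(s(b), b)))))))  →  k(s(b), k(h(s(b)), s(s(s(k(s(b), b))))))   [R3 at ε]
3. k(s(b), k(h(s(b)), s(s(s(k(s(b), b))))))  →  k(h(s(b)), s(s(s(k(s(b), b)))))   [R3 at ε]
4. k(h(s(b)), s(s(s(k(s(b), b)))))  →  k(s(b), s(s(s(k(s(b), b)))))   [R1 at 1]
5. k(s(b), s(s(s(k(s(b), b)))))  →  s(s(s(k(s(b), b))))   [R3 at ε]
6. s(s(s(k(s(b), b))))  →  s(s(s(b)))   [R3 at 1.1.1]

s(s(s(b)))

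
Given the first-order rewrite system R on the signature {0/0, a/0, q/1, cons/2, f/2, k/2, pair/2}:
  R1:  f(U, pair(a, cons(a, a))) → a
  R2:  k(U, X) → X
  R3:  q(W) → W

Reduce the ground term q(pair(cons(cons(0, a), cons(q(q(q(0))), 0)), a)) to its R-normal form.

pair(cons(cons(0, a), cons(0, 0)), a)

1. q(pair(cons(cons(0, a), cons(q(q(q(0))), 0)), a))  →  pair(cons(cons(0, a), cons(q(q(q(0))), 0)), a)   [R3 at ε]
2. pair(cons(cons(0, a), cons(q(q(q(0))), 0)), a)  →  pair(cons(cons(0, a), cons(q(q(0)), 0)), a)   [R3 at 1.2.1]
3. pair(cons(cons(0, a), cons(q(q(0)), 0)), a)  →  pair(cons(cons(0, a), cons(q(0), 0)), a)   [R3 at 1.2.1]
4. pair(cons(cons(0, a), cons(q(0), 0)), a)  →  pair(cons(cons(0, a), cons(0, 0)), a)   [R3 at 1.2.1]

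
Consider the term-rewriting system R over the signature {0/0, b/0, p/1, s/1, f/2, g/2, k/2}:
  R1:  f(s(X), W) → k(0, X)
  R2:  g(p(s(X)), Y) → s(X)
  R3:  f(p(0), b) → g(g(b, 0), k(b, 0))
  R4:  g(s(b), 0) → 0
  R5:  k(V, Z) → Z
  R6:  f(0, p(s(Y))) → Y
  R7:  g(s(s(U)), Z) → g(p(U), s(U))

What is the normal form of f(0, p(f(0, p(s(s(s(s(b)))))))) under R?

s(s(b))

1. f(0, p(f(0, p(s(s(s(s(b))))))))  →  f(0, p(s(s(s(b)))))   [R6 at 2.1]
2. f(0, p(s(s(s(b)))))  →  s(s(b))   [R6 at ε]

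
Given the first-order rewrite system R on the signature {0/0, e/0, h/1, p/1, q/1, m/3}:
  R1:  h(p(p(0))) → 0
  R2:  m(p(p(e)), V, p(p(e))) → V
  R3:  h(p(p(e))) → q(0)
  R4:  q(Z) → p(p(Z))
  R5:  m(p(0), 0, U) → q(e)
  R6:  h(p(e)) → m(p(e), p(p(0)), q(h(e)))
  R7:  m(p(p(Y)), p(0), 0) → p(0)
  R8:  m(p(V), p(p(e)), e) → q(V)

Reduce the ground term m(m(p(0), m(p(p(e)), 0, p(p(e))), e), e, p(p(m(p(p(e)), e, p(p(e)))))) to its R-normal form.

1. m(m(p(0), m(p(p(e)), 0, p(p(e))), e), e, p(p(m(p(p(e)), e, p(p(e))))))  →  m(m(p(0), 0, e), e, p(p(m(p(p(e)), e, p(p(e))))))   [R2 at 1.2]
2. m(m(p(0), 0, e), e, p(p(m(p(p(e)), e, p(p(e))))))  →  m(q(e), e, p(p(m(p(p(e)), e, p(p(e))))))   [R5 at 1]
3. m(q(e), e, p(p(m(p(p(e)), e, p(p(e))))))  →  m(p(p(e)), e, p(p(m(p(p(e)), e, p(p(e))))))   [R4 at 1]
4. m(p(p(e)), e, p(p(m(p(p(e)), e, p(p(e))))))  →  m(p(p(e)), e, p(p(e)))   [R2 at 3.1.1]
5. m(p(p(e)), e, p(p(e)))  →  e   [R2 at ε]

e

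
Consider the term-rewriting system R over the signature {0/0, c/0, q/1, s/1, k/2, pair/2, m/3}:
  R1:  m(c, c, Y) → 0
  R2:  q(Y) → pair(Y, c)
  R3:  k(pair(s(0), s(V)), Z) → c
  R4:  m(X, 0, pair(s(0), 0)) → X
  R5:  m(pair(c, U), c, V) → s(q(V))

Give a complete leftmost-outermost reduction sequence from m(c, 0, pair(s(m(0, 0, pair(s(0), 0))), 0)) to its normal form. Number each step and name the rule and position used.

c

1. m(c, 0, pair(s(m(0, 0, pair(s(0), 0))), 0))  →  m(c, 0, pair(s(0), 0))   [R4 at 3.1.1]
2. m(c, 0, pair(s(0), 0))  →  c   [R4 at ε]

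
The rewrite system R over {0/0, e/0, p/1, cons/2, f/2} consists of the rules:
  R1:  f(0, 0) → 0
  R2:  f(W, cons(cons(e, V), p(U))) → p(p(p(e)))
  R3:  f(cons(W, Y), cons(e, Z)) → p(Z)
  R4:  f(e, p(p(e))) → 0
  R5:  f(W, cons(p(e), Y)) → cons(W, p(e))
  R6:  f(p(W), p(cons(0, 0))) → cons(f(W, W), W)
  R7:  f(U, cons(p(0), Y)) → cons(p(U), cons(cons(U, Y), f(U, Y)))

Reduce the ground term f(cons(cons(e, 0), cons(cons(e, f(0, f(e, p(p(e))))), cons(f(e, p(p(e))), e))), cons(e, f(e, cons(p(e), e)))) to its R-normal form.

1. f(cons(cons(e, 0), cons(cons(e, f(0, f(e, p(p(e))))), cons(f(e, p(p(e))), e))), cons(e, f(e, cons(p(e), e))))  →  p(f(e, cons(p(e), e)))   [R3 at ε]
2. p(f(e, cons(p(e), e)))  →  p(cons(e, p(e)))   [R5 at 1]

p(cons(e, p(e)))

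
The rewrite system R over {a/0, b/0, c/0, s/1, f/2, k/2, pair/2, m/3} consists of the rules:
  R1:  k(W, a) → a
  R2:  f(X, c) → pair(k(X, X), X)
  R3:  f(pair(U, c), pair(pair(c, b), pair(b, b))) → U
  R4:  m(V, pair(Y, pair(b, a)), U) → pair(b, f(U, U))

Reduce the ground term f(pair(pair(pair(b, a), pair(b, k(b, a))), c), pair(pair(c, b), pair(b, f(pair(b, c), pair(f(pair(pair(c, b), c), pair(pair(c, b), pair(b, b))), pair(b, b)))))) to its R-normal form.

pair(pair(b, a), pair(b, a))

1. f(pair(pair(pair(b, a), pair(b, k(b, a))), c), pair(pair(c, b), pair(b, f(pair(b, c), pair(f(pair(pair(c, b), c), pair(pair(c, b), pair(b, b))), pair(b, b))))))  →  f(pair(pair(pair(b, a), pair(b, a)), c), pair(pair(c, b), pair(b, f(pair(b, c), pair(f(pair(pair(c, b), c), pair(pair(c, b), pair(b, b))), pair(b, b))))))   [R1 at 1.1.2.2]
2. f(pair(pair(pair(b, a), pair(b, a)), c), pair(pair(c, b), pair(b, f(pair(b, c), pair(f(pair(pair(c, b), c), pair(pair(c, b), pair(b, b))), pair(b, b))))))  →  f(pair(pair(pair(b, a), pair(b, a)), c), pair(pair(c, b), pair(b, f(pair(b, c), pair(pair(c, b), pair(b, b))))))   [R3 at 2.2.2.2.1]
3. f(pair(pair(pair(b, a), pair(b, a)), c), pair(pair(c, b), pair(b, f(pair(b, c), pair(pair(c, b), pair(b, b))))))  →  f(pair(pair(pair(b, a), pair(b, a)), c), pair(pair(c, b), pair(b, b)))   [R3 at 2.2.2]
4. f(pair(pair(pair(b, a), pair(b, a)), c), pair(pair(c, b), pair(b, b)))  →  pair(pair(b, a), pair(b, a))   [R3 at ε]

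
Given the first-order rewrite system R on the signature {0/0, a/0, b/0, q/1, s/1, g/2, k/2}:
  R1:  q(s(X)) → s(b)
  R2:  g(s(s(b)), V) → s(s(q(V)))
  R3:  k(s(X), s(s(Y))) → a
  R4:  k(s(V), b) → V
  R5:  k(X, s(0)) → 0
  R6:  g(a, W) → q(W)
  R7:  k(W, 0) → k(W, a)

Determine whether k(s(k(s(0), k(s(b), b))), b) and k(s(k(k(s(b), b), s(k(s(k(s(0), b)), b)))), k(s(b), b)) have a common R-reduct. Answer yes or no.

Reduce t₁ = k(s(k(s(0), k(s(b), b))), b):
1. k(s(k(s(0), k(s(b), b))), b)  →  k(s(0), k(s(b), b))   [R4 at ε]
2. k(s(0), k(s(b), b))  →  k(s(0), b)   [R4 at 2]
3. k(s(0), b)  →  0   [R4 at ε]

Reduce t₂ = k(s(k(k(s(b), b), s(k(s(k(s(0), b)), b)))), k(s(b), b)):
1. k(s(k(k(s(b), b), s(k(s(k(s(0), b)), b)))), k(s(b), b))  →  k(s(k(b, s(k(s(k(s(0), b)), b)))), k(s(b), b))   [R4 at 1.1.1]
2. k(s(k(b, s(k(s(k(s(0), b)), b)))), k(s(b), b))  →  k(s(k(b, s(k(s(0), b)))), k(s(b), b))   [R4 at 1.1.2.1]
3. k(s(k(b, s(k(s(0), b)))), k(s(b), b))  →  k(s(k(b, s(0))), k(s(b), b))   [R4 at 1.1.2.1]
4. k(s(k(b, s(0))), k(s(b), b))  →  k(s(0), k(s(b), b))   [R5 at 1.1]
5. k(s(0), k(s(b), b))  →  k(s(0), b)   [R4 at 2]
6. k(s(0), b)  →  0   [R4 at ε]

yes — NF(t₁) = 0, NF(t₂) = 0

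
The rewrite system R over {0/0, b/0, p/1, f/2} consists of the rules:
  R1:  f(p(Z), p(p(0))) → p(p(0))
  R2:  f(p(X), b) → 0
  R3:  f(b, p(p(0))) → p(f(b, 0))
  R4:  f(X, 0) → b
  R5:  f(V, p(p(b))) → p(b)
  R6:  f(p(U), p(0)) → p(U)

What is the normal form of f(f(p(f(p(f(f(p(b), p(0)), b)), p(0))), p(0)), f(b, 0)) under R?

1. f(f(p(f(p(f(f(p(b), p(0)), b)), p(0))), p(0)), f(b, 0))  →  f(p(f(p(f(f(p(b), p(0)), b)), p(0))), f(b, 0))   [R6 at 1]
2. f(p(f(p(f(f(p(b), p(0)), b)), p(0))), f(b, 0))  →  f(p(p(f(f(p(b), p(0)), b))), f(b, 0))   [R6 at 1.1]
3. f(p(p(f(f(p(b), p(0)), b))), f(b, 0))  →  f(p(p(f(p(b), b))), f(b, 0))   [R6 at 1.1.1.1]
4. f(p(p(f(p(b), b))), f(b, 0))  →  f(p(p(0)), f(b, 0))   [R2 at 1.1.1]
5. f(p(p(0)), f(b, 0))  →  f(p(p(0)), b)   [R4 at 2]
6. f(p(p(0)), b)  →  0   [R2 at ε]

0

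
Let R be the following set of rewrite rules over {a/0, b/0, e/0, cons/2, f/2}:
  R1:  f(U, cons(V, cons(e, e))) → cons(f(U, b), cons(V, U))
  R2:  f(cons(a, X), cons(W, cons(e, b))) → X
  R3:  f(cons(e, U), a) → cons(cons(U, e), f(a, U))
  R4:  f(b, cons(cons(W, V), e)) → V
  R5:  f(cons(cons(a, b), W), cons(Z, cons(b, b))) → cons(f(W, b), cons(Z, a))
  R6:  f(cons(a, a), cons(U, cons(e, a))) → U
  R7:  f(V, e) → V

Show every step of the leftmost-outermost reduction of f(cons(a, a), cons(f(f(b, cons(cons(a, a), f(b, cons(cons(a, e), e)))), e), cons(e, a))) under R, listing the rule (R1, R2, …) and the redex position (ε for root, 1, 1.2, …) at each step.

1. f(cons(a, a), cons(f(f(b, cons(cons(a, a), f(b, cons(cons(a, e), e)))), e), cons(e, a)))  →  f(f(b, cons(cons(a, a), f(b, cons(cons(a, e), e)))), e)   [R6 at ε]
2. f(f(b, cons(cons(a, a), f(b, cons(cons(a, e), e)))), e)  →  f(b, cons(cons(a, a), f(b, cons(cons(a, e), e))))   [R7 at ε]
3. f(b, cons(cons(a, a), f(b, cons(cons(a, e), e))))  →  f(b, cons(cons(a, a), e))   [R4 at 2.2]
4. f(b, cons(cons(a, a), e))  →  a   [R4 at ε]

a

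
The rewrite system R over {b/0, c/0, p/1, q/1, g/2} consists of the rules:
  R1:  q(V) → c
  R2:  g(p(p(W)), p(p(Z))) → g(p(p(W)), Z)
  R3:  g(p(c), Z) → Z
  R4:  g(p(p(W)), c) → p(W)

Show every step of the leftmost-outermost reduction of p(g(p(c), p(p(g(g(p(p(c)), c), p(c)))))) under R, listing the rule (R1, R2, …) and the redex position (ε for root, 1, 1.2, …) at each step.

1. p(g(p(c), p(p(g(g(p(p(c)), c), p(c))))))  →  p(p(p(g(g(p(p(c)), c), p(c)))))   [R3 at 1]
2. p(p(p(g(g(p(p(c)), c), p(c)))))  →  p(p(p(g(p(c), p(c)))))   [R4 at 1.1.1.1]
3. p(p(p(g(p(c), p(c)))))  →  p(p(p(p(c))))   [R3 at 1.1.1]

p(p(p(p(c))))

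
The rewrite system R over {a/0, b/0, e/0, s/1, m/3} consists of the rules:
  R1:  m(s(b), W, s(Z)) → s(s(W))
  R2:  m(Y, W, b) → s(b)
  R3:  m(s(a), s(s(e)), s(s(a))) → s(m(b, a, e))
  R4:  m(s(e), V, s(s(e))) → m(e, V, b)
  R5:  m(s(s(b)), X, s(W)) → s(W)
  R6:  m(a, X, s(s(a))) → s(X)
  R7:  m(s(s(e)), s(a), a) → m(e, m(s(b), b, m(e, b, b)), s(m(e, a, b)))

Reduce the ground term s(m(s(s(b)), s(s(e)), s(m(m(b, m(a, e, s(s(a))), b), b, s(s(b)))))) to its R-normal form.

1. s(m(s(s(b)), s(s(e)), s(m(m(b, m(a, e, s(s(a))), b), b, s(s(b))))))  →  s(s(m(m(b, m(a, e, s(s(a))), b), b, s(s(b)))))   [R5 at 1]
2. s(s(m(m(b, m(a, e, s(s(a))), b), b, s(s(b)))))  →  s(s(m(s(b), b, s(s(b)))))   [R2 at 1.1.1]
3. s(s(m(s(b), b, s(s(b)))))  →  s(s(s(s(b))))   [R1 at 1.1]

s(s(s(s(b))))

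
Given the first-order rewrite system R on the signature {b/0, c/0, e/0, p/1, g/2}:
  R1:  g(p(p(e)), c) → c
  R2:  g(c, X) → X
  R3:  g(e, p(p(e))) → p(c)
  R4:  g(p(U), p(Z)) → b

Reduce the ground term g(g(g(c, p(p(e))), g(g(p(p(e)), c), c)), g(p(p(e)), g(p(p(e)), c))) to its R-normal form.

c

1. g(g(g(c, p(p(e))), g(g(p(p(e)), c), c)), g(p(p(e)), g(p(p(e)), c)))  →  g(g(p(p(e)), g(g(p(p(e)), c), c)), g(p(p(e)), g(p(p(e)), c)))   [R2 at 1.1]
2. g(g(p(p(e)), g(g(p(p(e)), c), c)), g(p(p(e)), g(p(p(e)), c)))  →  g(g(p(p(e)), g(c, c)), g(p(p(e)), g(p(p(e)), c)))   [R1 at 1.2.1]
3. g(g(p(p(e)), g(c, c)), g(p(p(e)), g(p(p(e)), c)))  →  g(g(p(p(e)), c), g(p(p(e)), g(p(p(e)), c)))   [R2 at 1.2]
4. g(g(p(p(e)), c), g(p(p(e)), g(p(p(e)), c)))  →  g(c, g(p(p(e)), g(p(p(e)), c)))   [R1 at 1]
5. g(c, g(p(p(e)), g(p(p(e)), c)))  →  g(p(p(e)), g(p(p(e)), c))   [R2 at ε]
6. g(p(p(e)), g(p(p(e)), c))  →  g(p(p(e)), c)   [R1 at 2]
7. g(p(p(e)), c)  →  c   [R1 at ε]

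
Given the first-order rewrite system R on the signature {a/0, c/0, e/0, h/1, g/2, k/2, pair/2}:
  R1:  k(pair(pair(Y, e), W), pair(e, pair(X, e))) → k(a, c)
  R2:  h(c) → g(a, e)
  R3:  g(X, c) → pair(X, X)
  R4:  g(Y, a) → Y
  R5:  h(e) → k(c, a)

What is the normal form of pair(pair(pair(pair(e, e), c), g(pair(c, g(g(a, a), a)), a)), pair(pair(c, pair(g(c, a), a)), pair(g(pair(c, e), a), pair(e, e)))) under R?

1. pair(pair(pair(pair(e, e), c), g(pair(c, g(g(a, a), a)), a)), pair(pair(c, pair(g(c, a), a)), pair(g(pair(c, e), a), pair(e, e))))  →  pair(pair(pair(pair(e, e), c), pair(c, g(g(a, a), a))), pair(pair(c, pair(g(c, a), a)), pair(g(pair(c, e), a), pair(e, e))))   [R4 at 1.2]
2. pair(pair(pair(pair(e, e), c), pair(c, g(g(a, a), a))), pair(pair(c, pair(g(c, a), a)), pair(g(pair(c, e), a), pair(e, e))))  →  pair(pair(pair(pair(e, e), c), pair(c, g(a, a))), pair(pair(c, pair(g(c, a), a)), pair(g(pair(c, e), a), pair(e, e))))   [R4 at 1.2.2]
3. pair(pair(pair(pair(e, e), c), pair(c, g(a, a))), pair(pair(c, pair(g(c, a), a)), pair(g(pair(c, e), a), pair(e, e))))  →  pair(pair(pair(pair(e, e), c), pair(c, a)), pair(pair(c, pair(g(c, a), a)), pair(g(pair(c, e), a), pair(e, e))))   [R4 at 1.2.2]
4. pair(pair(pair(pair(e, e), c), pair(c, a)), pair(pair(c, pair(g(c, a), a)), pair(g(pair(c, e), a), pair(e, e))))  →  pair(pair(pair(pair(e, e), c), pair(c, a)), pair(pair(c, pair(c, a)), pair(g(pair(c, e), a), pair(e, e))))   [R4 at 2.1.2.1]
5. pair(pair(pair(pair(e, e), c), pair(c, a)), pair(pair(c, pair(c, a)), pair(g(pair(c, e), a), pair(e, e))))  →  pair(pair(pair(pair(e, e), c), pair(c, a)), pair(pair(c, pair(c, a)), pair(pair(c, e), pair(e, e))))   [R4 at 2.2.1]

pair(pair(pair(pair(e, e), c), pair(c, a)), pair(pair(c, pair(c, a)), pair(pair(c, e), pair(e, e))))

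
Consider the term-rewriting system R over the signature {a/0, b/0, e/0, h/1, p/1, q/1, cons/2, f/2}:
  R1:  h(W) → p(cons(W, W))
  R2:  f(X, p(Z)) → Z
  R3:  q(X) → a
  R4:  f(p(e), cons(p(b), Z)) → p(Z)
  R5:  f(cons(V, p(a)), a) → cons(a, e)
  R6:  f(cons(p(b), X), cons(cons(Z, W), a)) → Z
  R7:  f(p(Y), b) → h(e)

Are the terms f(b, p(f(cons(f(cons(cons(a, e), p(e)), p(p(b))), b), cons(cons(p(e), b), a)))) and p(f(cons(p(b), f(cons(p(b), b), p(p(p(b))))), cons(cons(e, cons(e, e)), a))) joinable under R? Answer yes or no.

yes — NF(t₁) = p(e), NF(t₂) = p(e)

Reduce t₁ = f(b, p(f(cons(f(cons(cons(a, e), p(e)), p(p(b))), b), cons(cons(p(e), b), a)))):
1. f(b, p(f(cons(f(cons(cons(a, e), p(e)), p(p(b))), b), cons(cons(p(e), b), a))))  →  f(cons(f(cons(cons(a, e), p(e)), p(p(b))), b), cons(cons(p(e), b), a))   [R2 at ε]
2. f(cons(f(cons(cons(a, e), p(e)), p(p(b))), b), cons(cons(p(e), b), a))  →  f(cons(p(b), b), cons(cons(p(e), b), a))   [R2 at 1.1]
3. f(cons(p(b), b), cons(cons(p(e), b), a))  →  p(e)   [R6 at ε]

Reduce t₂ = p(f(cons(p(b), f(cons(p(b), b), p(p(p(b))))), cons(cons(e, cons(e, e)), a))):
1. p(f(cons(p(b), f(cons(p(b), b), p(p(p(b))))), cons(cons(e, cons(e, e)), a)))  →  p(e)   [R6 at 1]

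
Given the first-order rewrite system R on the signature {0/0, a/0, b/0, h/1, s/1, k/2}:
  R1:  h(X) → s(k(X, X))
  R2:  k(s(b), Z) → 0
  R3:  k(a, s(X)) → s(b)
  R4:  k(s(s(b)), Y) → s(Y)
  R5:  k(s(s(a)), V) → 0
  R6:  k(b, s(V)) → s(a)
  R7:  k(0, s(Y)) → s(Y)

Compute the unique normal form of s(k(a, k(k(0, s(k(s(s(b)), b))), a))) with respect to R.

1. s(k(a, k(k(0, s(k(s(s(b)), b))), a)))  →  s(k(a, k(s(k(s(s(b)), b)), a)))   [R7 at 1.2.1]
2. s(k(a, k(s(k(s(s(b)), b)), a)))  →  s(k(a, k(s(s(b)), a)))   [R4 at 1.2.1.1]
3. s(k(a, k(s(s(b)), a)))  →  s(k(a, s(a)))   [R4 at 1.2]
4. s(k(a, s(a)))  →  s(s(b))   [R3 at 1]

s(s(b))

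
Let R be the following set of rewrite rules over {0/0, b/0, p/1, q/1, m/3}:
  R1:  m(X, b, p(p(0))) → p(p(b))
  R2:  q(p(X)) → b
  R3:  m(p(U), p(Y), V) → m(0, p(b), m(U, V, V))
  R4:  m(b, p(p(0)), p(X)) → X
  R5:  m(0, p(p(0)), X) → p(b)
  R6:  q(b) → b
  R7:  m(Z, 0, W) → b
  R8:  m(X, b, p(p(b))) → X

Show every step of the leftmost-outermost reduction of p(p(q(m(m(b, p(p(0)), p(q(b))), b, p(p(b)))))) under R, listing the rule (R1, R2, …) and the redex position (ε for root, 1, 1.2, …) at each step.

1. p(p(q(m(m(b, p(p(0)), p(q(b))), b, p(p(b))))))  →  p(p(q(m(b, p(p(0)), p(q(b))))))   [R8 at 1.1.1]
2. p(p(q(m(b, p(p(0)), p(q(b))))))  →  p(p(q(q(b))))   [R4 at 1.1.1]
3. p(p(q(q(b))))  →  p(p(q(b)))   [R6 at 1.1.1]
4. p(p(q(b)))  →  p(p(b))   [R6 at 1.1]

p(p(b))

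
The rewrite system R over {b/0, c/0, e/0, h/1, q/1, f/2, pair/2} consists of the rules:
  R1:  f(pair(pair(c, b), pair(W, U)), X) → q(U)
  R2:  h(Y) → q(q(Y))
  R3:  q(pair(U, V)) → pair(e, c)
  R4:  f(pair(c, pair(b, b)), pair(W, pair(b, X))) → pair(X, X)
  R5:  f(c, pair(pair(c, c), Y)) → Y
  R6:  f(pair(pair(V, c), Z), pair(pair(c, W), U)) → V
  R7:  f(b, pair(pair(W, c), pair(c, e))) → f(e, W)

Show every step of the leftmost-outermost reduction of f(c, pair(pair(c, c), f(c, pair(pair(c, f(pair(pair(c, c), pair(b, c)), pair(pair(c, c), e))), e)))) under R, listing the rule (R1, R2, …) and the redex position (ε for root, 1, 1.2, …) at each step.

e

1. f(c, pair(pair(c, c), f(c, pair(pair(c, f(pair(pair(c, c), pair(b, c)), pair(pair(c, c), e))), e))))  →  f(c, pair(pair(c, f(pair(pair(c, c), pair(b, c)), pair(pair(c, c), e))), e))   [R5 at ε]
2. f(c, pair(pair(c, f(pair(pair(c, c), pair(b, c)), pair(pair(c, c), e))), e))  →  f(c, pair(pair(c, c), e))   [R6 at 2.1.2]
3. f(c, pair(pair(c, c), e))  →  e   [R5 at ε]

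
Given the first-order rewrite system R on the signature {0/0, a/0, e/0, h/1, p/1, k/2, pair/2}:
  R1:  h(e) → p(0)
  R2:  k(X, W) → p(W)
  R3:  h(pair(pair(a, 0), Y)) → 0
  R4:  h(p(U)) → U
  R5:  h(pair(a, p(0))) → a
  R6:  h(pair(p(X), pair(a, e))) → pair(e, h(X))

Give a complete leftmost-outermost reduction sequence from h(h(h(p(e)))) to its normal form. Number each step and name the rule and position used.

0

1. h(h(h(p(e))))  →  h(h(e))   [R4 at 1.1]
2. h(h(e))  →  h(p(0))   [R1 at 1]
3. h(p(0))  →  0   [R4 at ε]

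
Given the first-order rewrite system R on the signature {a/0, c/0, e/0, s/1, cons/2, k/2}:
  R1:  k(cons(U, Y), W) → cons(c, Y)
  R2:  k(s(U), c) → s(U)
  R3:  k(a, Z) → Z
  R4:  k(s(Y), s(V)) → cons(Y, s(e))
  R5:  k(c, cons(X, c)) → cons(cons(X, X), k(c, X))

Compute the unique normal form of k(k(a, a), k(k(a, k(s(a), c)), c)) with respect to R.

s(a)

1. k(k(a, a), k(k(a, k(s(a), c)), c))  →  k(a, k(k(a, k(s(a), c)), c))   [R3 at 1]
2. k(a, k(k(a, k(s(a), c)), c))  →  k(k(a, k(s(a), c)), c)   [R3 at ε]
3. k(k(a, k(s(a), c)), c)  →  k(k(s(a), c), c)   [R3 at 1]
4. k(k(s(a), c), c)  →  k(s(a), c)   [R2 at 1]
5. k(s(a), c)  →  s(a)   [R2 at ε]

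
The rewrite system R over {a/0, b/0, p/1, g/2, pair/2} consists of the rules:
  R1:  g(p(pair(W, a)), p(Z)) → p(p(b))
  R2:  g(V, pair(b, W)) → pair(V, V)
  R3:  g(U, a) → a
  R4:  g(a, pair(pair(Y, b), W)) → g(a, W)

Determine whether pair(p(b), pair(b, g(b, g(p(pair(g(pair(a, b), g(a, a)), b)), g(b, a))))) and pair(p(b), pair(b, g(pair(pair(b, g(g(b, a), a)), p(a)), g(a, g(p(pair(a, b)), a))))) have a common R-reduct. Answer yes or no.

yes — NF(t₁) = pair(p(b), pair(b, a)), NF(t₂) = pair(p(b), pair(b, a))

Reduce t₁ = pair(p(b), pair(b, g(b, g(p(pair(g(pair(a, b), g(a, a)), b)), g(b, a))))):
1. pair(p(b), pair(b, g(b, g(p(pair(g(pair(a, b), g(a, a)), b)), g(b, a)))))  →  pair(p(b), pair(b, g(b, g(p(pair(g(pair(a, b), a), b)), g(b, a)))))   [R3 at 2.2.2.1.1.1.2]
2. pair(p(b), pair(b, g(b, g(p(pair(g(pair(a, b), a), b)), g(b, a)))))  →  pair(p(b), pair(b, g(b, g(p(pair(a, b)), g(b, a)))))   [R3 at 2.2.2.1.1.1]
3. pair(p(b), pair(b, g(b, g(p(pair(a, b)), g(b, a)))))  →  pair(p(b), pair(b, g(b, g(p(pair(a, b)), a))))   [R3 at 2.2.2.2]
4. pair(p(b), pair(b, g(b, g(p(pair(a, b)), a))))  →  pair(p(b), pair(b, g(b, a)))   [R3 at 2.2.2]
5. pair(p(b), pair(b, g(b, a)))  →  pair(p(b), pair(b, a))   [R3 at 2.2]

Reduce t₂ = pair(p(b), pair(b, g(pair(pair(b, g(g(b, a), a)), p(a)), g(a, g(p(pair(a, b)), a))))):
1. pair(p(b), pair(b, g(pair(pair(b, g(g(b, a), a)), p(a)), g(a, g(p(pair(a, b)), a)))))  →  pair(p(b), pair(b, g(pair(pair(b, a), p(a)), g(a, g(p(pair(a, b)), a)))))   [R3 at 2.2.1.1.2]
2. pair(p(b), pair(b, g(pair(pair(b, a), p(a)), g(a, g(p(pair(a, b)), a)))))  →  pair(p(b), pair(b, g(pair(pair(b, a), p(a)), g(a, a))))   [R3 at 2.2.2.2]
3. pair(p(b), pair(b, g(pair(pair(b, a), p(a)), g(a, a))))  →  pair(p(b), pair(b, g(pair(pair(b, a), p(a)), a)))   [R3 at 2.2.2]
4. pair(p(b), pair(b, g(pair(pair(b, a), p(a)), a)))  →  pair(p(b), pair(b, a))   [R3 at 2.2]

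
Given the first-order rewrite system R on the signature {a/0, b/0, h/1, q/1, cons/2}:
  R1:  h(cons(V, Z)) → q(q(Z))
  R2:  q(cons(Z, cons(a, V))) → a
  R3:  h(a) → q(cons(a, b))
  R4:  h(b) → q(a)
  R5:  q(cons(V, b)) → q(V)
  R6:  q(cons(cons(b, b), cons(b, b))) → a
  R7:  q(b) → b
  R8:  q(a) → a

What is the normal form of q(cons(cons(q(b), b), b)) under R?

1. q(cons(cons(q(b), b), b))  →  q(cons(q(b), b))   [R5 at ε]
2. q(cons(q(b), b))  →  q(q(b))   [R5 at ε]
3. q(q(b))  →  q(b)   [R7 at 1]
4. q(b)  →  b   [R7 at ε]

b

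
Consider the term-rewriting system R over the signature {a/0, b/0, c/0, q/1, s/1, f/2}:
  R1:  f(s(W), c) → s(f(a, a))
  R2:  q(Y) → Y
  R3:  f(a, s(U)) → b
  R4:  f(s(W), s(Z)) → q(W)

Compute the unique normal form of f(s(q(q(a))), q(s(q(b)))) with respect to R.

a

1. f(s(q(q(a))), q(s(q(b))))  →  f(s(q(a)), q(s(q(b))))   [R2 at 1.1]
2. f(s(q(a)), q(s(q(b))))  →  f(s(a), q(s(q(b))))   [R2 at 1.1]
3. f(s(a), q(s(q(b))))  →  f(s(a), s(q(b)))   [R2 at 2]
4. f(s(a), s(q(b)))  →  q(a)   [R4 at ε]
5. q(a)  →  a   [R2 at ε]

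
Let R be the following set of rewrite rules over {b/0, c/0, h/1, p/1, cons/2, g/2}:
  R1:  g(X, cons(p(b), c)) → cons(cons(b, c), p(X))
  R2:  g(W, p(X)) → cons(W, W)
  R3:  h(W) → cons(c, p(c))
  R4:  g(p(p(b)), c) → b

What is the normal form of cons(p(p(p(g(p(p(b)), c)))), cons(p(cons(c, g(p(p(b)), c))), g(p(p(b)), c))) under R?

1. cons(p(p(p(g(p(p(b)), c)))), cons(p(cons(c, g(p(p(b)), c))), g(p(p(b)), c)))  →  cons(p(p(p(b))), cons(p(cons(c, g(p(p(b)), c))), g(p(p(b)), c)))   [R4 at 1.1.1.1]
2. cons(p(p(p(b))), cons(p(cons(c, g(p(p(b)), c))), g(p(p(b)), c)))  →  cons(p(p(p(b))), cons(p(cons(c, b)), g(p(p(b)), c)))   [R4 at 2.1.1.2]
3. cons(p(p(p(b))), cons(p(cons(c, b)), g(p(p(b)), c)))  →  cons(p(p(p(b))), cons(p(cons(c, b)), b))   [R4 at 2.2]

cons(p(p(p(b))), cons(p(cons(c, b)), b))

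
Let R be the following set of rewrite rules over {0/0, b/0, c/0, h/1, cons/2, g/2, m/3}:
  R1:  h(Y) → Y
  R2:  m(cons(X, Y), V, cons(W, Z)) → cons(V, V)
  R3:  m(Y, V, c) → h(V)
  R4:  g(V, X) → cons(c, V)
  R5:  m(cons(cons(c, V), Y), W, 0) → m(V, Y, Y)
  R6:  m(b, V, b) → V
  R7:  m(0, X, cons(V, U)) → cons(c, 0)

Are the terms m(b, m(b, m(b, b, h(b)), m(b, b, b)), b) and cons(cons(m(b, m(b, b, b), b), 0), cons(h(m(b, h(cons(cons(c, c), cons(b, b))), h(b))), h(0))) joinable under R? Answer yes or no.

Reduce t₁ = m(b, m(b, m(b, b, h(b)), m(b, b, b)), b):
1. m(b, m(b, m(b, b, h(b)), m(b, b, b)), b)  →  m(b, m(b, b, h(b)), m(b, b, b))   [R6 at ε]
2. m(b, m(b, b, h(b)), m(b, b, b))  →  m(b, m(b, b, b), m(b, b, b))   [R1 at 2.3]
3. m(b, m(b, b, b), m(b, b, b))  →  m(b, b, m(b, b, b))   [R6 at 2]
4. m(b, b, m(b, b, b))  →  m(b, b, b)   [R6 at 3]
5. m(b, b, b)  →  b   [R6 at ε]

Reduce t₂ = cons(cons(m(b, m(b, b, b), b), 0), cons(h(m(b, h(cons(cons(c, c), cons(b, b))), h(b))), h(0))):
1. cons(cons(m(b, m(b, b, b), b), 0), cons(h(m(b, h(cons(cons(c, c), cons(b, b))), h(b))), h(0)))  →  cons(cons(m(b, b, b), 0), cons(h(m(b, h(cons(cons(c, c), cons(b, b))), h(b))), h(0)))   [R6 at 1.1]
2. cons(cons(m(b, b, b), 0), cons(h(m(b, h(cons(cons(c, c), cons(b, b))), h(b))), h(0)))  →  cons(cons(b, 0), cons(h(m(b, h(cons(cons(c, c), cons(b, b))), h(b))), h(0)))   [R6 at 1.1]
3. cons(cons(b, 0), cons(h(m(b, h(cons(cons(c, c), cons(b, b))), h(b))), h(0)))  →  cons(cons(b, 0), cons(m(b, h(cons(cons(c, c), cons(b, b))), h(b)), h(0)))   [R1 at 2.1]
4. cons(cons(b, 0), cons(m(b, h(cons(cons(c, c), cons(b, b))), h(b)), h(0)))  →  cons(cons(b, 0), cons(m(b, cons(cons(c, c), cons(b, b)), h(b)), h(0)))   [R1 at 2.1.2]
5. cons(cons(b, 0), cons(m(b, cons(cons(c, c), cons(b, b)), h(b)), h(0)))  →  cons(cons(b, 0), cons(m(b, cons(cons(c, c), cons(b, b)), b), h(0)))   [R1 at 2.1.3]
6. cons(cons(b, 0), cons(m(b, cons(cons(c, c), cons(b, b)), b), h(0)))  →  cons(cons(b, 0), cons(cons(cons(c, c), cons(b, b)), h(0)))   [R6 at 2.1]
7. cons(cons(b, 0), cons(cons(cons(c, c), cons(b, b)), h(0)))  →  cons(cons(b, 0), cons(cons(cons(c, c), cons(b, b)), 0))   [R1 at 2.2]

no — NF(t₁) = b, NF(t₂) = cons(cons(b, 0), cons(cons(cons(c, c), cons(b, b)), 0))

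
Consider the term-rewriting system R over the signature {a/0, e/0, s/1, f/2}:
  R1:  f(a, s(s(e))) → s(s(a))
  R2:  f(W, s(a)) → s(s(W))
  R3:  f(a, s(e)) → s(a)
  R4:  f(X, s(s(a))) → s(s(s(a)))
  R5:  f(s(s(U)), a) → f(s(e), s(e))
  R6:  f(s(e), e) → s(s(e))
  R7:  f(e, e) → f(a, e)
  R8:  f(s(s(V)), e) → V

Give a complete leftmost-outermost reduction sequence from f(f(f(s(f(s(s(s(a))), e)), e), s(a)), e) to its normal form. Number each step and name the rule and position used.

a

1. f(f(f(s(f(s(s(s(a))), e)), e), s(a)), e)  →  f(s(s(f(s(f(s(s(s(a))), e)), e))), e)   [R2 at 1]
2. f(s(s(f(s(f(s(s(s(a))), e)), e))), e)  →  f(s(f(s(s(s(a))), e)), e)   [R8 at ε]
3. f(s(f(s(s(s(a))), e)), e)  →  f(s(s(a)), e)   [R8 at 1.1]
4. f(s(s(a)), e)  →  a   [R8 at ε]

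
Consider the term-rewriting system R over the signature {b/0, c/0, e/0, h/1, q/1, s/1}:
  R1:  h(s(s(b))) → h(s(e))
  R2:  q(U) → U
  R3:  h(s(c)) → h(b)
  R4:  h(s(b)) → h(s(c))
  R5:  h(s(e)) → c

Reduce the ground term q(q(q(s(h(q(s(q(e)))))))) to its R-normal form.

s(c)

1. q(q(q(s(h(q(s(q(e))))))))  →  q(q(s(h(q(s(q(e)))))))   [R2 at ε]
2. q(q(s(h(q(s(q(e)))))))  →  q(s(h(q(s(q(e))))))   [R2 at ε]
3. q(s(h(q(s(q(e))))))  →  s(h(q(s(q(e)))))   [R2 at ε]
4. s(h(q(s(q(e)))))  →  s(h(s(q(e))))   [R2 at 1.1]
5. s(h(s(q(e))))  →  s(h(s(e)))   [R2 at 1.1.1]
6. s(h(s(e)))  →  s(c)   [R5 at 1]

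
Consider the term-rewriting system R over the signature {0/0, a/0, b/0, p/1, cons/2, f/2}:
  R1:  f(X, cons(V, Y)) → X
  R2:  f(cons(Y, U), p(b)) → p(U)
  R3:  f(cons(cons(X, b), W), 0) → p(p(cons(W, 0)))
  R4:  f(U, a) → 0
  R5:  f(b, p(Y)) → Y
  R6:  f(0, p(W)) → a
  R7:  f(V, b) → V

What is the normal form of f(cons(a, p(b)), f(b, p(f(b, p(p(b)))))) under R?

1. f(cons(a, p(b)), f(b, p(f(b, p(p(b))))))  →  f(cons(a, p(b)), f(b, p(p(b))))   [R5 at 2]
2. f(cons(a, p(b)), f(b, p(p(b))))  →  f(cons(a, p(b)), p(b))   [R5 at 2]
3. f(cons(a, p(b)), p(b))  →  p(p(b))   [R2 at ε]

p(p(b))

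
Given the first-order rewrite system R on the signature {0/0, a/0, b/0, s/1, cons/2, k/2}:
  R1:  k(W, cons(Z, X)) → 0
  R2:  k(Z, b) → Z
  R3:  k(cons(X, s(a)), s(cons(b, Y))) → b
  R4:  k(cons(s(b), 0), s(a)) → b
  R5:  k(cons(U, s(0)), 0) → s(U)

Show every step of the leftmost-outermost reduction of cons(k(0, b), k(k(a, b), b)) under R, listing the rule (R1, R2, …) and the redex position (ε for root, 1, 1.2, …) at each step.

cons(0, a)

1. cons(k(0, b), k(k(a, b), b))  →  cons(0, k(k(a, b), b))   [R2 at 1]
2. cons(0, k(k(a, b), b))  →  cons(0, k(a, b))   [R2 at 2]
3. cons(0, k(a, b))  →  cons(0, a)   [R2 at 2]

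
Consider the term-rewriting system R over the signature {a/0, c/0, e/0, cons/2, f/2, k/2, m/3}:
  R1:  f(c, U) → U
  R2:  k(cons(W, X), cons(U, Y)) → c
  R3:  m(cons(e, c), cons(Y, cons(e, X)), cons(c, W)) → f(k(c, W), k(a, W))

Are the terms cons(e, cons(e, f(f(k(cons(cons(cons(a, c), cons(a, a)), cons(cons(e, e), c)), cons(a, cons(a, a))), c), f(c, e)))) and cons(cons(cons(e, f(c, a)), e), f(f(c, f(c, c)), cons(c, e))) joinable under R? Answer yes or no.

no — NF(t₁) = cons(e, cons(e, e)), NF(t₂) = cons(cons(cons(e, a), e), cons(c, e))

Reduce t₁ = cons(e, cons(e, f(f(k(cons(cons(cons(a, c), cons(a, a)), cons(cons(e, e), c)), cons(a, cons(a, a))), c), f(c, e)))):
1. cons(e, cons(e, f(f(k(cons(cons(cons(a, c), cons(a, a)), cons(cons(e, e), c)), cons(a, cons(a, a))), c), f(c, e))))  →  cons(e, cons(e, f(f(c, c), f(c, e))))   [R2 at 2.2.1.1]
2. cons(e, cons(e, f(f(c, c), f(c, e))))  →  cons(e, cons(e, f(c, f(c, e))))   [R1 at 2.2.1]
3. cons(e, cons(e, f(c, f(c, e))))  →  cons(e, cons(e, f(c, e)))   [R1 at 2.2]
4. cons(e, cons(e, f(c, e)))  →  cons(e, cons(e, e))   [R1 at 2.2]

Reduce t₂ = cons(cons(cons(e, f(c, a)), e), f(f(c, f(c, c)), cons(c, e))):
1. cons(cons(cons(e, f(c, a)), e), f(f(c, f(c, c)), cons(c, e)))  →  cons(cons(cons(e, a), e), f(f(c, f(c, c)), cons(c, e)))   [R1 at 1.1.2]
2. cons(cons(cons(e, a), e), f(f(c, f(c, c)), cons(c, e)))  →  cons(cons(cons(e, a), e), f(f(c, c), cons(c, e)))   [R1 at 2.1]
3. cons(cons(cons(e, a), e), f(f(c, c), cons(c, e)))  →  cons(cons(cons(e, a), e), f(c, cons(c, e)))   [R1 at 2.1]
4. cons(cons(cons(e, a), e), f(c, cons(c, e)))  →  cons(cons(cons(e, a), e), cons(c, e))   [R1 at 2]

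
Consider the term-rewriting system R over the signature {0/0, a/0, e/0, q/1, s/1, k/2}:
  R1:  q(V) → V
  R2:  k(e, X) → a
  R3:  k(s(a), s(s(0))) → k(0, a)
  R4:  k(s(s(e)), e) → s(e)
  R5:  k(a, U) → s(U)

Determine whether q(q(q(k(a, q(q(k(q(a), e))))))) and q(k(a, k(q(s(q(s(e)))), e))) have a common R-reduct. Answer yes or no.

yes — NF(t₁) = s(s(e)), NF(t₂) = s(s(e))

Reduce t₁ = q(q(q(k(a, q(q(k(q(a), e))))))):
1. q(q(q(k(a, q(q(k(q(a), e)))))))  →  q(q(k(a, q(q(k(q(a), e))))))   [R1 at ε]
2. q(q(k(a, q(q(k(q(a), e))))))  →  q(k(a, q(q(k(q(a), e)))))   [R1 at ε]
3. q(k(a, q(q(k(q(a), e)))))  →  k(a, q(q(k(q(a), e))))   [R1 at ε]
4. k(a, q(q(k(q(a), e))))  →  s(q(q(k(q(a), e))))   [R5 at ε]
5. s(q(q(k(q(a), e))))  →  s(q(k(q(a), e)))   [R1 at 1]
6. s(q(k(q(a), e)))  →  s(k(q(a), e))   [R1 at 1]
7. s(k(q(a), e))  →  s(k(a, e))   [R1 at 1.1]
8. s(k(a, e))  →  s(s(e))   [R5 at 1]

Reduce t₂ = q(k(a, k(q(s(q(s(e)))), e))):
1. q(k(a, k(q(s(q(s(e)))), e)))  →  k(a, k(q(s(q(s(e)))), e))   [R1 at ε]
2. k(a, k(q(s(q(s(e)))), e))  →  s(k(q(s(q(s(e)))), e))   [R5 at ε]
3. s(k(q(s(q(s(e)))), e))  →  s(k(s(q(s(e))), e))   [R1 at 1.1]
4. s(k(s(q(s(e))), e))  →  s(k(s(s(e)), e))   [R1 at 1.1.1]
5. s(k(s(s(e)), e))  →  s(s(e))   [R4 at 1]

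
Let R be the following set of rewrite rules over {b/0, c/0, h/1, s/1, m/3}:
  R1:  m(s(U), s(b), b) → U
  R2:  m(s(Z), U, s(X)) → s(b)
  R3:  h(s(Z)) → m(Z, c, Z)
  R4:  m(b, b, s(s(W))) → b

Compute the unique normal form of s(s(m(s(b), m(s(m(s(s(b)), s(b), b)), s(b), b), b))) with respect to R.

s(s(b))

1. s(s(m(s(b), m(s(m(s(s(b)), s(b), b)), s(b), b), b)))  →  s(s(m(s(b), m(s(s(b)), s(b), b), b)))   [R1 at 1.1.2]
2. s(s(m(s(b), m(s(s(b)), s(b), b), b)))  →  s(s(m(s(b), s(b), b)))   [R1 at 1.1.2]
3. s(s(m(s(b), s(b), b)))  →  s(s(b))   [R1 at 1.1]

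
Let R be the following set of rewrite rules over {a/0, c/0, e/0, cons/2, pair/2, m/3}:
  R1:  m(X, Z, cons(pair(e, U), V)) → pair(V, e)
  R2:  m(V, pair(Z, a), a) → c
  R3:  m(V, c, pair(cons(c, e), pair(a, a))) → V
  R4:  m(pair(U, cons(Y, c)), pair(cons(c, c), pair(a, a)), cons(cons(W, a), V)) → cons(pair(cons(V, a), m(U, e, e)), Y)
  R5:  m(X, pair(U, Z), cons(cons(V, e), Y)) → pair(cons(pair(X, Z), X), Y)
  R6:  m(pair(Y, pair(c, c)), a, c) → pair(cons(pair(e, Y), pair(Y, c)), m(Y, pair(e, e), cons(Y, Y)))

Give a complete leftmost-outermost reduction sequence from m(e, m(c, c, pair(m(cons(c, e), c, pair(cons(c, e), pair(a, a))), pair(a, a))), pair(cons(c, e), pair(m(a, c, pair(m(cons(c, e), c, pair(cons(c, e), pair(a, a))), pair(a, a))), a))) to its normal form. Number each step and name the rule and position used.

e

1. m(e, m(c, c, pair(m(cons(c, e), c, pair(cons(c, e), pair(a, a))), pair(a, a))), pair(cons(c, e), pair(m(a, c, pair(m(cons(c, e), c, pair(cons(c, e), pair(a, a))), pair(a, a))), a)))  →  m(e, m(c, c, pair(cons(c, e), pair(a, a))), pair(cons(c, e), pair(m(a, c, pair(m(cons(c, e), c, pair(cons(c, e), pair(a, a))), pair(a, a))), a)))   [R3 at 2.3.1]
2. m(e, m(c, c, pair(cons(c, e), pair(a, a))), pair(cons(c, e), pair(m(a, c, pair(m(cons(c, e), c, pair(cons(c, e), pair(a, a))), pair(a, a))), a)))  →  m(e, c, pair(cons(c, e), pair(m(a, c, pair(m(cons(c, e), c, pair(cons(c, e), pair(a, a))), pair(a, a))), a)))   [R3 at 2]
3. m(e, c, pair(cons(c, e), pair(m(a, c, pair(m(cons(c, e), c, pair(cons(c, e), pair(a, a))), pair(a, a))), a)))  →  m(e, c, pair(cons(c, e), pair(m(a, c, pair(cons(c, e), pair(a, a))), a)))   [R3 at 3.2.1.3.1]
4. m(e, c, pair(cons(c, e), pair(m(a, c, pair(cons(c, e), pair(a, a))), a)))  →  m(e, c, pair(cons(c, e), pair(a, a)))   [R3 at 3.2.1]
5. m(e, c, pair(cons(c, e), pair(a, a)))  →  e   [R3 at ε]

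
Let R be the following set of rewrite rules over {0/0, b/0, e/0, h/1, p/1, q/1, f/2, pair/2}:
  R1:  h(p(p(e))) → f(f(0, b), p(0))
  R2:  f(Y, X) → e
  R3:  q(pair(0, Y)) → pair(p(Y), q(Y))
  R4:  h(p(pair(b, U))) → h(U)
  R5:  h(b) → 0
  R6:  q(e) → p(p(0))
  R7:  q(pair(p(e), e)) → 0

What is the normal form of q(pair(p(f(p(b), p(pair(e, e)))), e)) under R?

1. q(pair(p(f(p(b), p(pair(e, e)))), e))  →  q(pair(p(e), e))   [R2 at 1.1.1]
2. q(pair(p(e), e))  →  0   [R7 at ε]

0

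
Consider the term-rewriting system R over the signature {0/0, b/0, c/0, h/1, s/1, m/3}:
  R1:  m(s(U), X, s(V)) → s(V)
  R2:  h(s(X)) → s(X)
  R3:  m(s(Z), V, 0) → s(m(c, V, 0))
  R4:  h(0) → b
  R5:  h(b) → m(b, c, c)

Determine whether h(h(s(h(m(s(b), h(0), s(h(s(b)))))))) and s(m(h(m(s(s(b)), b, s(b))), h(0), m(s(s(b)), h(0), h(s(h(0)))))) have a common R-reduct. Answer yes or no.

Reduce t₁ = h(h(s(h(m(s(b), h(0), s(h(s(b)))))))):
1. h(h(s(h(m(s(b), h(0), s(h(s(b))))))))  →  h(s(h(m(s(b), h(0), s(h(s(b)))))))   [R2 at 1]
2. h(s(h(m(s(b), h(0), s(h(s(b)))))))  →  s(h(m(s(b), h(0), s(h(s(b))))))   [R2 at ε]
3. s(h(m(s(b), h(0), s(h(s(b))))))  →  s(h(s(h(s(b)))))   [R1 at 1.1]
4. s(h(s(h(s(b)))))  →  s(s(h(s(b))))   [R2 at 1]
5. s(s(h(s(b))))  →  s(s(s(b)))   [R2 at 1.1]

Reduce t₂ = s(m(h(m(s(s(b)), b, s(b))), h(0), m(s(s(b)), h(0), h(s(h(0)))))):
1. s(m(h(m(s(s(b)), b, s(b))), h(0), m(s(s(b)), h(0), h(s(h(0))))))  →  s(m(h(s(b)), h(0), m(s(s(b)), h(0), h(s(h(0))))))   [R1 at 1.1.1]
2. s(m(h(s(b)), h(0), m(s(s(b)), h(0), h(s(h(0))))))  →  s(m(s(b), h(0), m(s(s(b)), h(0), h(s(h(0))))))   [R2 at 1.1]
3. s(m(s(b), h(0), m(s(s(b)), h(0), h(s(h(0))))))  →  s(m(s(b), b, m(s(s(b)), h(0), h(s(h(0))))))   [R4 at 1.2]
4. s(m(s(b), b, m(s(s(b)), h(0), h(s(h(0))))))  →  s(m(s(b), b, m(s(s(b)), b, h(s(h(0))))))   [R4 at 1.3.2]
5. s(m(s(b), b, m(s(s(b)), b, h(s(h(0))))))  →  s(m(s(b), b, m(s(s(b)), b, s(h(0)))))   [R2 at 1.3.3]
6. s(m(s(b), b, m(s(s(b)), b, s(h(0)))))  →  s(m(s(b), b, s(h(0))))   [R1 at 1.3]
7. s(m(s(b), b, s(h(0))))  →  s(s(h(0)))   [R1 at 1]
8. s(s(h(0)))  →  s(s(b))   [R4 at 1.1]

no — NF(t₁) = s(s(s(b))), NF(t₂) = s(s(b))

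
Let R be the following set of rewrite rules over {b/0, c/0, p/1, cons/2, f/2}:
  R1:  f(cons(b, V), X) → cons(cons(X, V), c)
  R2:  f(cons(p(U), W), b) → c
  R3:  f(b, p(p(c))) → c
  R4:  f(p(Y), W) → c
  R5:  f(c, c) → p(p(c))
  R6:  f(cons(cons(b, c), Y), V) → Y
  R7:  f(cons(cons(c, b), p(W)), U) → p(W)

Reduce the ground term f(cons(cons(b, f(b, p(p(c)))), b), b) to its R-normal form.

1. f(cons(cons(b, f(b, p(p(c)))), b), b)  →  f(cons(cons(b, c), b), b)   [R3 at 1.1.2]
2. f(cons(cons(b, c), b), b)  →  b   [R6 at ε]

b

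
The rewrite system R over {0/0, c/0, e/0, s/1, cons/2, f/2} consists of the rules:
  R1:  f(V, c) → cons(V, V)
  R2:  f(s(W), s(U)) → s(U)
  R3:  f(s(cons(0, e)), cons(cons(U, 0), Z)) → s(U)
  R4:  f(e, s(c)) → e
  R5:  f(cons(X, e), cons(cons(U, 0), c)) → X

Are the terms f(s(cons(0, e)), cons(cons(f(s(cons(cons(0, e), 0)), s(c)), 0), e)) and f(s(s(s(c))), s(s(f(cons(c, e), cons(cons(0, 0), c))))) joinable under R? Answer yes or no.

yes — NF(t₁) = s(s(c)), NF(t₂) = s(s(c))

Reduce t₁ = f(s(cons(0, e)), cons(cons(f(s(cons(cons(0, e), 0)), s(c)), 0), e)):
1. f(s(cons(0, e)), cons(cons(f(s(cons(cons(0, e), 0)), s(c)), 0), e))  →  s(f(s(cons(cons(0, e), 0)), s(c)))   [R3 at ε]
2. s(f(s(cons(cons(0, e), 0)), s(c)))  →  s(s(c))   [R2 at 1]

Reduce t₂ = f(s(s(s(c))), s(s(f(cons(c, e), cons(cons(0, 0), c))))):
1. f(s(s(s(c))), s(s(f(cons(c, e), cons(cons(0, 0), c)))))  →  s(s(f(cons(c, e), cons(cons(0, 0), c))))   [R2 at ε]
2. s(s(f(cons(c, e), cons(cons(0, 0), c))))  →  s(s(c))   [R5 at 1.1]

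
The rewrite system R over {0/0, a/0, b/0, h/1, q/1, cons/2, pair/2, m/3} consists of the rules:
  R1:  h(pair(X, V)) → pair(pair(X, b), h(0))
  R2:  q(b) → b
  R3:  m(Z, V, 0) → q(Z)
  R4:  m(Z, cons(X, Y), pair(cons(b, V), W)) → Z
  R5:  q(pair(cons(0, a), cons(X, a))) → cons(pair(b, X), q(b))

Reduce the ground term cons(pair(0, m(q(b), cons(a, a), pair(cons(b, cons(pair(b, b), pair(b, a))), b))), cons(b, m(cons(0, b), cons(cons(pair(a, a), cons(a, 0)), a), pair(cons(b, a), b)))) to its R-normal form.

cons(pair(0, b), cons(b, cons(0, b)))

1. cons(pair(0, m(q(b), cons(a, a), pair(cons(b, cons(pair(b, b), pair(b, a))), b))), cons(b, m(cons(0, b), cons(cons(pair(a, a), cons(a, 0)), a), pair(cons(b, a), b))))  →  cons(pair(0, q(b)), cons(b, m(cons(0, b), cons(cons(pair(a, a), cons(a, 0)), a), pair(cons(b, a), b))))   [R4 at 1.2]
2. cons(pair(0, q(b)), cons(b, m(cons(0, b), cons(cons(pair(a, a), cons(a, 0)), a), pair(cons(b, a), b))))  →  cons(pair(0, b), cons(b, m(cons(0, b), cons(cons(pair(a, a), cons(a, 0)), a), pair(cons(b, a), b))))   [R2 at 1.2]
3. cons(pair(0, b), cons(b, m(cons(0, b), cons(cons(pair(a, a), cons(a, 0)), a), pair(cons(b, a), b))))  →  cons(pair(0, b), cons(b, cons(0, b)))   [R4 at 2.2]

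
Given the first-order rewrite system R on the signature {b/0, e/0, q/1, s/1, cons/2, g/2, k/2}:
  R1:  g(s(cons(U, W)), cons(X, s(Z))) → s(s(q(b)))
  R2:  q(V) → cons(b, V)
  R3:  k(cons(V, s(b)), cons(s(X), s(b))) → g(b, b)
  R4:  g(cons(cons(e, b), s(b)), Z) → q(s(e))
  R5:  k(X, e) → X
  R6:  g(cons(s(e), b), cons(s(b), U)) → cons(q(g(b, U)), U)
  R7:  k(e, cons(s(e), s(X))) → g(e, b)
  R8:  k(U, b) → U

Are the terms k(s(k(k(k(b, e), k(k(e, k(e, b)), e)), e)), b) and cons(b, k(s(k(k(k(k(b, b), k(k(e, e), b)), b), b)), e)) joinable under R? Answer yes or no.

Reduce t₁ = k(s(k(k(k(b, e), k(k(e, k(e, b)), e)), e)), b):
1. k(s(k(k(k(b, e), k(k(e, k(e, b)), e)), e)), b)  →  s(k(k(k(b, e), k(k(e, k(e, b)), e)), e))   [R8 at ε]
2. s(k(k(k(b, e), k(k(e, k(e, b)), e)), e))  →  s(k(k(b, e), k(k(e, k(e, b)), e)))   [R5 at 1]
3. s(k(k(b, e), k(k(e, k(e, b)), e)))  →  s(k(b, k(k(e, k(e, b)), e)))   [R5 at 1.1]
4. s(k(b, k(k(e, k(e, b)), e)))  →  s(k(b, k(e, k(e, b))))   [R5 at 1.2]
5. s(k(b, k(e, k(e, b))))  →  s(k(b, k(e, e)))   [R8 at 1.2.2]
6. s(k(b, k(e, e)))  →  s(k(b, e))   [R5 at 1.2]
7. s(k(b, e))  →  s(b)   [R5 at 1]

Reduce t₂ = cons(b, k(s(k(k(k(k(b, b), k(k(e, e), b)), b), b)), e)):
1. cons(b, k(s(k(k(k(k(b, b), k(k(e, e), b)), b), b)), e))  →  cons(b, s(k(k(k(k(b, b), k(k(e, e), b)), b), b)))   [R5 at 2]
2. cons(b, s(k(k(k(k(b, b), k(k(e, e), b)), b), b)))  →  cons(b, s(k(k(k(b, b), k(k(e, e), b)), b)))   [R8 at 2.1]
3. cons(b, s(k(k(k(b, b), k(k(e, e), b)), b)))  →  cons(b, s(k(k(b, b), k(k(e, e), b))))   [R8 at 2.1]
4. cons(b, s(k(k(b, b), k(k(e, e), b))))  →  cons(b, s(k(b, k(k(e, e), b))))   [R8 at 2.1.1]
5. cons(b, s(k(b, k(k(e, e), b))))  →  cons(b, s(k(b, k(e, e))))   [R8 at 2.1.2]
6. cons(b, s(k(b, k(e, e))))  →  cons(b, s(k(b, e)))   [R5 at 2.1.2]
7. cons(b, s(k(b, e)))  →  cons(b, s(b))   [R5 at 2.1]

no — NF(t₁) = s(b), NF(t₂) = cons(b, s(b))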